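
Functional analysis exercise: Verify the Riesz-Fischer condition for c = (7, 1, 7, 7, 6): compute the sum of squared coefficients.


sum |c_n|^2 = 7^2 + 1^2 + 7^2 + 7^2 + 6^2
= 49 + 1 + 49 + 49 + 36
= 184

184


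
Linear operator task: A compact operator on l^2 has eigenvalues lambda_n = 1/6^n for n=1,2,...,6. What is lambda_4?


The eigenvalue formula gives lambda_4 = 1/6^4
= 1/1296
= 7.7160e-04

7.7160e-04


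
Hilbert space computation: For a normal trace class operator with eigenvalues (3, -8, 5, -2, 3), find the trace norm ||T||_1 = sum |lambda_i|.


For a normal operator, singular values equal |eigenvalues|.
Trace norm = sum |lambda_i| = 3 + 8 + 5 + 2 + 3
= 21

21


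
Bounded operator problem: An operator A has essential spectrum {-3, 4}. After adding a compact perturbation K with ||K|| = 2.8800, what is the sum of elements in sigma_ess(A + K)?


By Weyl's theorem, the essential spectrum is invariant under compact perturbations.
sigma_ess(A + K) = sigma_ess(A) = {-3, 4}
Sum = -3 + 4 = 1

1


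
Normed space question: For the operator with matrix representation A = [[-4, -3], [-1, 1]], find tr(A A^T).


trace(A * A^T) = sum of squares of all entries
= (-4)^2 + (-3)^2 + (-1)^2 + 1^2
= 16 + 9 + 1 + 1
= 27

27


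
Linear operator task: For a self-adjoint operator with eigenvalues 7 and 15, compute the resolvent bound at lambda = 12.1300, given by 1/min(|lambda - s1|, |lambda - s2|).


dist(12.1300, {7, 15}) = min(|12.1300 - 7|, |12.1300 - 15|)
= min(5.1300, 2.8700) = 2.8700
Resolvent bound = 1/2.8700 = 0.3484

0.3484


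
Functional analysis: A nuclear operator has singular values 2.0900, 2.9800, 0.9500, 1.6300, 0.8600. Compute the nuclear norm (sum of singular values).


The nuclear norm is the sum of all singular values.
||T||_1 = 2.0900 + 2.9800 + 0.9500 + 1.6300 + 0.8600
= 8.5100

8.5100


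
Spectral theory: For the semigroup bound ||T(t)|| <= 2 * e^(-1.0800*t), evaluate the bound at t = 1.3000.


||T(1.3000)|| <= 2 * exp(-1.0800 * 1.3000)
= 2 * exp(-1.4040)
= 2 * 0.2456
= 0.4912

0.4912


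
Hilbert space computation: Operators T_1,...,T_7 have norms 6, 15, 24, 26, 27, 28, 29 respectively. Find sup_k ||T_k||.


By the Uniform Boundedness Principle, the supremum of norms is finite.
sup_k ||T_k|| = max(6, 15, 24, 26, 27, 28, 29) = 29

29


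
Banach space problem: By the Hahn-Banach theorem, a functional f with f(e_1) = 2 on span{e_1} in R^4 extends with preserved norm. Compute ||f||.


The norm of f is given by ||f|| = sup_{||x||=1} |f(x)|.
On span{e_1}, ||e_1|| = 1, so ||f|| = |f(e_1)| / ||e_1||
= |2| / 1 = 2.0000

2.0000


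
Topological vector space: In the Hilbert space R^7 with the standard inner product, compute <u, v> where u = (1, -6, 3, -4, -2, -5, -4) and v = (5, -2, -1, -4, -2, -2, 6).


Computing the standard inner product <u, v> = sum u_i * v_i
= 1*5 + -6*-2 + 3*-1 + -4*-4 + -2*-2 + -5*-2 + -4*6
= 5 + 12 + -3 + 16 + 4 + 10 + -24
= 20

20


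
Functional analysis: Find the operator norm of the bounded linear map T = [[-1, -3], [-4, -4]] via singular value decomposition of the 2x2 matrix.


A^T A = [[17, 19], [19, 25]]
trace(A^T A) = 42, det(A^T A) = 64
discriminant = 42^2 - 4*64 = 1508
Largest eigenvalue of A^T A = (trace + sqrt(disc))/2 = 40.4165
||T|| = sqrt(40.4165) = 6.3574

6.3574


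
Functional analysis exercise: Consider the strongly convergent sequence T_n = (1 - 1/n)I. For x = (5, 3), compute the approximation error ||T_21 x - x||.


T_21 x - x = (1 - 1/21)x - x = -x/21
||x|| = sqrt(34) = 5.8310
||T_21 x - x|| = ||x||/21 = 5.8310/21 = 0.2777

0.2777


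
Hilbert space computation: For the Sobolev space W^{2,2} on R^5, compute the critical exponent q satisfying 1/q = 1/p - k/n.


Using the Sobolev embedding formula: 1/q = 1/p - k/n
1/q = 1/2 - 2/5 = 1/10
q = 1/(1/10) = 10

10.0000


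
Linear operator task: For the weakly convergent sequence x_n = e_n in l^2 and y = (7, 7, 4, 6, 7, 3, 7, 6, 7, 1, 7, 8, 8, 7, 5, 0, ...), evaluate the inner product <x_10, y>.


x_10 = e_10 is the standard basis vector with 1 in position 10.
<x_10, y> = y_10 = 1
As n -> infinity, <x_n, y> -> 0, confirming weak convergence of (x_n) to 0.

1


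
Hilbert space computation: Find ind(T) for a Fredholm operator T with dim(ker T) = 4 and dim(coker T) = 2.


The Fredholm index is defined as ind(T) = dim(ker T) - dim(coker T)
= 4 - 2
= 2

2


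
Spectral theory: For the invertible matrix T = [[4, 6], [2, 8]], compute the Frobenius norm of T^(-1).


det(T) = 4*8 - 6*2 = 20
T^(-1) = (1/20) * [[8, -6], [-2, 4]] = [[0.4000, -0.3000], [-0.1000, 0.2000]]
||T^(-1)||_F^2 = 0.4000^2 + (-0.3000)^2 + (-0.1000)^2 + 0.2000^2 = 0.3000
||T^(-1)||_F = sqrt(0.3000) = 0.5477

0.5477


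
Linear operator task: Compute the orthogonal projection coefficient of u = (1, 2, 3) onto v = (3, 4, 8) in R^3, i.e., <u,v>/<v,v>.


Computing <u,v> = 1*3 + 2*4 + 3*8 = 35
Computing <v,v> = 3^2 + 4^2 + 8^2 = 89
Projection coefficient = 35/89 = 0.3933

0.3933


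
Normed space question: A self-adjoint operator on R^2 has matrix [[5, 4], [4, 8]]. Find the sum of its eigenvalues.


For a self-adjoint (symmetric) matrix, the eigenvalues are real.
The sum of eigenvalues equals the trace of the matrix.
trace = 5 + 8 = 13

13


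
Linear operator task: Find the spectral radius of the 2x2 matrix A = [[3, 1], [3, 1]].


For a 2x2 matrix, eigenvalues satisfy lambda^2 - (trace)*lambda + det = 0
trace = 3 + 1 = 4
det = 3*1 - 1*3 = 0
discriminant = 4^2 - 4*(0) = 16
spectral radius = max |eigenvalue| = 4.0000

4.0000


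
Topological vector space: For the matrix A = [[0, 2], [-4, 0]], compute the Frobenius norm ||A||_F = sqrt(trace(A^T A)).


||A||_F^2 = sum a_ij^2
= 0^2 + 2^2 + (-4)^2 + 0^2
= 0 + 4 + 16 + 0 = 20
||A||_F = sqrt(20) = 4.4721

4.4721


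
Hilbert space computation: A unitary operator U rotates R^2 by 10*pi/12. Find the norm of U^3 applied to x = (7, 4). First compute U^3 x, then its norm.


U is a rotation by theta = 10*pi/12
U^3 = rotation by 3*theta = 30*pi/12 = 6*pi/12 (mod 2*pi)
cos(6*pi/12) = 0.0000, sin(6*pi/12) = 1.0000
U^3 x = (0.0000 * 7 - 1.0000 * 4, 1.0000 * 7 + 0.0000 * 4)
= (-4.0000, 7.0000)
||U^3 x|| = sqrt((-4.0000)^2 + 7.0000^2) = sqrt(65.0000) = 8.0623

8.0623


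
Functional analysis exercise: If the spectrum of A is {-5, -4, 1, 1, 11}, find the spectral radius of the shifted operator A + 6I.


Spectrum of A + 6I = {1, 2, 7, 7, 17}
Spectral radius = max |lambda| over the shifted spectrum
= max(1, 2, 7, 7, 17) = 17

17


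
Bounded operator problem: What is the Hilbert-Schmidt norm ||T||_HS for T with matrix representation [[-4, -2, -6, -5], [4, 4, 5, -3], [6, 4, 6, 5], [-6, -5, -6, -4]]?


The Hilbert-Schmidt norm is sqrt(sum of squares of all entries).
Sum of squares = (-4)^2 + (-2)^2 + (-6)^2 + (-5)^2 + 4^2 + 4^2 + 5^2 + (-3)^2 + 6^2 + 4^2 + 6^2 + 5^2 + (-6)^2 + (-5)^2 + (-6)^2 + (-4)^2
= 16 + 4 + 36 + 25 + 16 + 16 + 25 + 9 + 36 + 16 + 36 + 25 + 36 + 25 + 36 + 16 = 373
||T||_HS = sqrt(373) = 19.3132

19.3132


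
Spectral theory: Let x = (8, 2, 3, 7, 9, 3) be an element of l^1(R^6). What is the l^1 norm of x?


The l^1 norm equals the sum of absolute values of all components.
||x||_1 = 8 + 2 + 3 + 7 + 9 + 3
= 32

32.0000


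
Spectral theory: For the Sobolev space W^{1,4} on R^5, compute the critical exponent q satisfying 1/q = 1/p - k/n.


Using the Sobolev embedding formula: 1/q = 1/p - k/n
1/q = 1/4 - 1/5 = 1/20
q = 1/(1/20) = 20

20.0000


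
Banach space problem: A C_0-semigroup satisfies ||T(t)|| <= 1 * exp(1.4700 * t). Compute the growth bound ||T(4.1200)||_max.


||T(4.1200)|| <= 1 * exp(1.4700 * 4.1200)
= 1 * exp(6.0564)
= 1 * 426.8361
= 426.8361

426.8361


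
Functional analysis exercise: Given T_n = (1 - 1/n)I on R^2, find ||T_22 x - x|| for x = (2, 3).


T_22 x - x = (1 - 1/22)x - x = -x/22
||x|| = sqrt(13) = 3.6056
||T_22 x - x|| = ||x||/22 = 3.6056/22 = 0.1639

0.1639


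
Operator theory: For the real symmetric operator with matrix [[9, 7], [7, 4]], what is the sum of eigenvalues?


For a self-adjoint (symmetric) matrix, the eigenvalues are real.
The sum of eigenvalues equals the trace of the matrix.
trace = 9 + 4 = 13

13


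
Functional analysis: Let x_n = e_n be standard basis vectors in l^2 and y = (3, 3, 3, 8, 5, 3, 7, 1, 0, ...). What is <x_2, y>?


x_2 = e_2 is the standard basis vector with 1 in position 2.
<x_2, y> = y_2 = 3
As n -> infinity, <x_n, y> -> 0, confirming weak convergence of (x_n) to 0.

3


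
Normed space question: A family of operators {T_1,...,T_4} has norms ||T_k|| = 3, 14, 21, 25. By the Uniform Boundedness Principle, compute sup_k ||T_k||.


By the Uniform Boundedness Principle, the supremum of norms is finite.
sup_k ||T_k|| = max(3, 14, 21, 25) = 25

25


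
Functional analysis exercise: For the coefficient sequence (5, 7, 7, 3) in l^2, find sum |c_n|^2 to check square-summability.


sum |c_n|^2 = 5^2 + 7^2 + 7^2 + 3^2
= 25 + 49 + 49 + 9
= 132

132


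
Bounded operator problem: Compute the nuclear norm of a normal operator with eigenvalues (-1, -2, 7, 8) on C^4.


For a normal operator, singular values equal |eigenvalues|.
Trace norm = sum |lambda_i| = 1 + 2 + 7 + 8
= 18

18


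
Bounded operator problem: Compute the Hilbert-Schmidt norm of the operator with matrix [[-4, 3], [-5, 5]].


The Hilbert-Schmidt norm is sqrt(sum of squares of all entries).
Sum of squares = (-4)^2 + 3^2 + (-5)^2 + 5^2
= 16 + 9 + 25 + 25 = 75
||T||_HS = sqrt(75) = 8.6603

8.6603


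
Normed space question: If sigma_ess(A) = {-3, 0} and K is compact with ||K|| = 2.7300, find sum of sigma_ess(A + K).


By Weyl's theorem, the essential spectrum is invariant under compact perturbations.
sigma_ess(A + K) = sigma_ess(A) = {-3, 0}
Sum = -3 + 0 = -3

-3


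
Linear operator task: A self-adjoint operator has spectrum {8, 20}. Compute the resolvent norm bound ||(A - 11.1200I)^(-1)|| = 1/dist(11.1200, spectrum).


dist(11.1200, {8, 20}) = min(|11.1200 - 8|, |11.1200 - 20|)
= min(3.1200, 8.8800) = 3.1200
Resolvent bound = 1/3.1200 = 0.3205

0.3205


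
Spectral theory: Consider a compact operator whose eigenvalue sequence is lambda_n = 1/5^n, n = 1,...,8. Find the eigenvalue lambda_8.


The eigenvalue formula gives lambda_8 = 1/5^8
= 1/390625
= 2.5600e-06

2.5600e-06


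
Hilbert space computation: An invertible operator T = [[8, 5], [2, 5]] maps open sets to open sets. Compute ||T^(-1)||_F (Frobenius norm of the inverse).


det(T) = 8*5 - 5*2 = 30
T^(-1) = (1/30) * [[5, -5], [-2, 8]] = [[0.1667, -0.1667], [-0.0667, 0.2667]]
||T^(-1)||_F^2 = 0.1667^2 + (-0.1667)^2 + (-0.0667)^2 + 0.2667^2 = 0.1311
||T^(-1)||_F = sqrt(0.1311) = 0.3621

0.3621


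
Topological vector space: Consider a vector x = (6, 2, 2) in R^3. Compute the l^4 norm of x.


The l^4 norm = (sum |x_i|^4)^(1/4)
Sum of 4th powers = 1296 + 16 + 16 = 1328
||x||_4 = (1328)^(1/4) = 6.0367

6.0367


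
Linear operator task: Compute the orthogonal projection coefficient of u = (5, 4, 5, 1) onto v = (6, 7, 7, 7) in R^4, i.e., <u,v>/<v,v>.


Computing <u,v> = 5*6 + 4*7 + 5*7 + 1*7 = 100
Computing <v,v> = 6^2 + 7^2 + 7^2 + 7^2 = 183
Projection coefficient = 100/183 = 0.5464

0.5464


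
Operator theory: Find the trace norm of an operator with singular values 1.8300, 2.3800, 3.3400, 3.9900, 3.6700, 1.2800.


The nuclear norm is the sum of all singular values.
||T||_1 = 1.8300 + 2.3800 + 3.3400 + 3.9900 + 3.6700 + 1.2800
= 16.4900

16.4900


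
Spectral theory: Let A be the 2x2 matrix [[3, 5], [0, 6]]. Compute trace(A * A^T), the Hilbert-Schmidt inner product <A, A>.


trace(A * A^T) = sum of squares of all entries
= 3^2 + 5^2 + 0^2 + 6^2
= 9 + 25 + 0 + 36
= 70

70


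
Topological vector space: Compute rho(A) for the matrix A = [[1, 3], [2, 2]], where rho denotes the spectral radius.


For a 2x2 matrix, eigenvalues satisfy lambda^2 - (trace)*lambda + det = 0
trace = 1 + 2 = 3
det = 1*2 - 3*2 = -4
discriminant = 3^2 - 4*(-4) = 25
spectral radius = max |eigenvalue| = 4.0000

4.0000


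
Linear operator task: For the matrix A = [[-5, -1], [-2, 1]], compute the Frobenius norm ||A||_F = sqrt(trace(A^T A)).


||A||_F^2 = sum a_ij^2
= (-5)^2 + (-1)^2 + (-2)^2 + 1^2
= 25 + 1 + 4 + 1 = 31
||A||_F = sqrt(31) = 5.5678

5.5678


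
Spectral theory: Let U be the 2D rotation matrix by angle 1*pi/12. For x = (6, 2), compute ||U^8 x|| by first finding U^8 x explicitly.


U is a rotation by theta = 1*pi/12
U^8 = rotation by 8*theta = 8*pi/12
cos(8*pi/12) = -0.5000, sin(8*pi/12) = 0.8660
U^8 x = (-0.5000 * 6 - 0.8660 * 2, 0.8660 * 6 + -0.5000 * 2)
= (-4.7321, 4.1962)
||U^8 x|| = sqrt((-4.7321)^2 + 4.1962^2) = sqrt(40.0000) = 6.3246

6.3246


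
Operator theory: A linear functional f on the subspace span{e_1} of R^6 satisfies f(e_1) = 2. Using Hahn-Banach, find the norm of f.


The norm of f is given by ||f|| = sup_{||x||=1} |f(x)|.
On span{e_1}, ||e_1|| = 1, so ||f|| = |f(e_1)| / ||e_1||
= |2| / 1 = 2.0000

2.0000


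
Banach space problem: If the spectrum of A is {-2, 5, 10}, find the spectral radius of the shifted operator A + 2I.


Spectrum of A + 2I = {0, 7, 12}
Spectral radius = max |lambda| over the shifted spectrum
= max(0, 7, 12) = 12

12


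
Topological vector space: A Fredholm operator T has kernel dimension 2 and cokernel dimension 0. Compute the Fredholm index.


The Fredholm index is defined as ind(T) = dim(ker T) - dim(coker T)
= 2 - 0
= 2

2


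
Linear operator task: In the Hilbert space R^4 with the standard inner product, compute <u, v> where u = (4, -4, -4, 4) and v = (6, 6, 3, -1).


Computing the standard inner product <u, v> = sum u_i * v_i
= 4*6 + -4*6 + -4*3 + 4*-1
= 24 + -24 + -12 + -4
= -16

-16


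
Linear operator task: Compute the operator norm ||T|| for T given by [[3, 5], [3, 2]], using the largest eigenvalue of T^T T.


A^T A = [[18, 21], [21, 29]]
trace(A^T A) = 47, det(A^T A) = 81
discriminant = 47^2 - 4*81 = 1885
Largest eigenvalue of A^T A = (trace + sqrt(disc))/2 = 45.2083
||T|| = sqrt(45.2083) = 6.7237

6.7237


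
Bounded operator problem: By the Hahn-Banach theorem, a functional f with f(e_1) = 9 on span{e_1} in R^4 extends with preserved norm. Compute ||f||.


The norm of f is given by ||f|| = sup_{||x||=1} |f(x)|.
On span{e_1}, ||e_1|| = 1, so ||f|| = |f(e_1)| / ||e_1||
= |9| / 1 = 9.0000

9.0000


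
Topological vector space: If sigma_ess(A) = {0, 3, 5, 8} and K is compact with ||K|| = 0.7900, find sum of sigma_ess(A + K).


By Weyl's theorem, the essential spectrum is invariant under compact perturbations.
sigma_ess(A + K) = sigma_ess(A) = {0, 3, 5, 8}
Sum = 0 + 3 + 5 + 8 = 16

16


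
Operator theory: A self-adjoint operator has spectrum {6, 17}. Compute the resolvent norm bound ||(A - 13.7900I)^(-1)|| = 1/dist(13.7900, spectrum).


dist(13.7900, {6, 17}) = min(|13.7900 - 6|, |13.7900 - 17|)
= min(7.7900, 3.2100) = 3.2100
Resolvent bound = 1/3.2100 = 0.3115

0.3115


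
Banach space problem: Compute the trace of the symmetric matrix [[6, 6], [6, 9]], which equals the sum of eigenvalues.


For a self-adjoint (symmetric) matrix, the eigenvalues are real.
The sum of eigenvalues equals the trace of the matrix.
trace = 6 + 9 = 15

15


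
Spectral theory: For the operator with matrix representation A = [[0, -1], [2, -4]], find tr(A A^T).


trace(A * A^T) = sum of squares of all entries
= 0^2 + (-1)^2 + 2^2 + (-4)^2
= 0 + 1 + 4 + 16
= 21

21


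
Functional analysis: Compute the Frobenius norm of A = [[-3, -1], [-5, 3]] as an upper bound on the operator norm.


||A||_F^2 = sum a_ij^2
= (-3)^2 + (-1)^2 + (-5)^2 + 3^2
= 9 + 1 + 25 + 9 = 44
||A||_F = sqrt(44) = 6.6332

6.6332


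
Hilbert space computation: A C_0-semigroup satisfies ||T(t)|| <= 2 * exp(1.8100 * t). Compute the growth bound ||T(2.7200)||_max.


||T(2.7200)|| <= 2 * exp(1.8100 * 2.7200)
= 2 * exp(4.9232)
= 2 * 137.4417
= 274.8834

274.8834


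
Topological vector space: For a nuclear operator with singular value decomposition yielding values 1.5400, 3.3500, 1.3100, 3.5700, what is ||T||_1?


The nuclear norm is the sum of all singular values.
||T||_1 = 1.5400 + 3.3500 + 1.3100 + 3.5700
= 9.7700

9.7700


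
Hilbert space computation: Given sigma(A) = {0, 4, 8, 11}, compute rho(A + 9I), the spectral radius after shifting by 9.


Spectrum of A + 9I = {9, 13, 17, 20}
Spectral radius = max |lambda| over the shifted spectrum
= max(9, 13, 17, 20) = 20

20


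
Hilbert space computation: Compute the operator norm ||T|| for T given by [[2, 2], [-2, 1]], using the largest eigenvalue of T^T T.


A^T A = [[8, 2], [2, 5]]
trace(A^T A) = 13, det(A^T A) = 36
discriminant = 13^2 - 4*36 = 25
Largest eigenvalue of A^T A = (trace + sqrt(disc))/2 = 9.0000
||T|| = sqrt(9.0000) = 3.0000

3.0000


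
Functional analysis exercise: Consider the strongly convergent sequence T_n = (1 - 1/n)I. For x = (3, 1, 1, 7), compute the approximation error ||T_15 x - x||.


T_15 x - x = (1 - 1/15)x - x = -x/15
||x|| = sqrt(60) = 7.7460
||T_15 x - x|| = ||x||/15 = 7.7460/15 = 0.5164

0.5164


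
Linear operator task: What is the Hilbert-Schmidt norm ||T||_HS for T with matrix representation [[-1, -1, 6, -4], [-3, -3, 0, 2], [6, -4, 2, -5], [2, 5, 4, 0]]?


The Hilbert-Schmidt norm is sqrt(sum of squares of all entries).
Sum of squares = (-1)^2 + (-1)^2 + 6^2 + (-4)^2 + (-3)^2 + (-3)^2 + 0^2 + 2^2 + 6^2 + (-4)^2 + 2^2 + (-5)^2 + 2^2 + 5^2 + 4^2 + 0^2
= 1 + 1 + 36 + 16 + 9 + 9 + 0 + 4 + 36 + 16 + 4 + 25 + 4 + 25 + 16 + 0 = 202
||T||_HS = sqrt(202) = 14.2127

14.2127


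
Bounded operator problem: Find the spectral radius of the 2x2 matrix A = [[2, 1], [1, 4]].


For a 2x2 matrix, eigenvalues satisfy lambda^2 - (trace)*lambda + det = 0
trace = 2 + 4 = 6
det = 2*4 - 1*1 = 7
discriminant = 6^2 - 4*(7) = 8
spectral radius = max |eigenvalue| = 4.4142

4.4142


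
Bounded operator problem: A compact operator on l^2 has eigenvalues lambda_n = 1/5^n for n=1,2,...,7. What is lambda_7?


The eigenvalue formula gives lambda_7 = 1/5^7
= 1/78125
= 1.2800e-05

1.2800e-05


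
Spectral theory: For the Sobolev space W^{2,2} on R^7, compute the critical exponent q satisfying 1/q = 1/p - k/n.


Using the Sobolev embedding formula: 1/q = 1/p - k/n
1/q = 1/2 - 2/7 = 3/14
q = 1/(3/14) = 14/3 = 4.6667

4.6667


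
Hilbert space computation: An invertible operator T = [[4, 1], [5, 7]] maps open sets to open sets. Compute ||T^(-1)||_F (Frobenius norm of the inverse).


det(T) = 4*7 - 1*5 = 23
T^(-1) = (1/23) * [[7, -1], [-5, 4]] = [[0.3043, -0.0435], [-0.2174, 0.1739]]
||T^(-1)||_F^2 = 0.3043^2 + (-0.0435)^2 + (-0.2174)^2 + 0.1739^2 = 0.1720
||T^(-1)||_F = sqrt(0.1720) = 0.4148

0.4148


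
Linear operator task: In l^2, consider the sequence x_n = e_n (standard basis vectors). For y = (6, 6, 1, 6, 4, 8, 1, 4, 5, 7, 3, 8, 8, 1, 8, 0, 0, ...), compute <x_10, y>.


x_10 = e_10 is the standard basis vector with 1 in position 10.
<x_10, y> = y_10 = 7
As n -> infinity, <x_n, y> -> 0, confirming weak convergence of (x_n) to 0.

7


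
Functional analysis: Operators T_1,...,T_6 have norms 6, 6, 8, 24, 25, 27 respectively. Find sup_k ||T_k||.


By the Uniform Boundedness Principle, the supremum of norms is finite.
sup_k ||T_k|| = max(6, 6, 8, 24, 25, 27) = 27

27


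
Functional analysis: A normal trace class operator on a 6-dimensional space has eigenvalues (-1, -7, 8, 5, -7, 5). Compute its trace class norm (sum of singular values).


For a normal operator, singular values equal |eigenvalues|.
Trace norm = sum |lambda_i| = 1 + 7 + 8 + 5 + 7 + 5
= 33

33


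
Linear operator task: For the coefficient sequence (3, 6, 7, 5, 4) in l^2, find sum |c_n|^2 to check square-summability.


sum |c_n|^2 = 3^2 + 6^2 + 7^2 + 5^2 + 4^2
= 9 + 36 + 49 + 25 + 16
= 135

135


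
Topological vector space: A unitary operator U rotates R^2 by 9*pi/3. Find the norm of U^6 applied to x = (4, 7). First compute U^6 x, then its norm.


U is a rotation by theta = 9*pi/3
U^6 = rotation by 6*theta = 54*pi/3 = 0*pi/3 (mod 2*pi)
cos(0*pi/3) = 1.0000, sin(0*pi/3) = 0.0000
U^6 x = (1.0000 * 4 - 0.0000 * 7, 0.0000 * 4 + 1.0000 * 7)
= (4.0000, 7.0000)
||U^6 x|| = sqrt(4.0000^2 + 7.0000^2) = sqrt(65.0000) = 8.0623

8.0623


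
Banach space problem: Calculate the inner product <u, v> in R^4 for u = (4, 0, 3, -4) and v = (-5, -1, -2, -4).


Computing the standard inner product <u, v> = sum u_i * v_i
= 4*-5 + 0*-1 + 3*-2 + -4*-4
= -20 + 0 + -6 + 16
= -10

-10


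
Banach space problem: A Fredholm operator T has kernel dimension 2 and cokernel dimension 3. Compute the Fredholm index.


The Fredholm index is defined as ind(T) = dim(ker T) - dim(coker T)
= 2 - 3
= -1

-1


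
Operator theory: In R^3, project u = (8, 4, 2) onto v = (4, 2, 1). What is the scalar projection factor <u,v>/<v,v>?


Computing <u,v> = 8*4 + 4*2 + 2*1 = 42
Computing <v,v> = 4^2 + 2^2 + 1^2 = 21
Projection coefficient = 42/21 = 2.0000

2.0000


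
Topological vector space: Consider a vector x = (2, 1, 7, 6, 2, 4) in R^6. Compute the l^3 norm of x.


The l^3 norm = (sum |x_i|^3)^(1/3)
Sum of 3th powers = 8 + 1 + 343 + 216 + 8 + 64 = 640
||x||_3 = (640)^(1/3) = 8.6177

8.6177


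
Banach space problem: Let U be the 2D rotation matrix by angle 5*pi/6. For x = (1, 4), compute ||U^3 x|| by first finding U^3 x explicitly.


U is a rotation by theta = 5*pi/6
U^3 = rotation by 3*theta = 15*pi/6 = 3*pi/6 (mod 2*pi)
cos(3*pi/6) = 0.0000, sin(3*pi/6) = 1.0000
U^3 x = (0.0000 * 1 - 1.0000 * 4, 1.0000 * 1 + 0.0000 * 4)
= (-4.0000, 1.0000)
||U^3 x|| = sqrt((-4.0000)^2 + 1.0000^2) = sqrt(17.0000) = 4.1231

4.1231


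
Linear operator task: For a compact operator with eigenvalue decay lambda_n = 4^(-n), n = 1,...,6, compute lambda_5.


The eigenvalue formula gives lambda_5 = 1/4^5
= 1/1024
= 9.7656e-04

9.7656e-04


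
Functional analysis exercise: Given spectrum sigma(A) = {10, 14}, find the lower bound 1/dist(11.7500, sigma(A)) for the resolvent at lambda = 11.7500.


dist(11.7500, {10, 14}) = min(|11.7500 - 10|, |11.7500 - 14|)
= min(1.7500, 2.2500) = 1.7500
Resolvent bound = 1/1.7500 = 0.5714

0.5714


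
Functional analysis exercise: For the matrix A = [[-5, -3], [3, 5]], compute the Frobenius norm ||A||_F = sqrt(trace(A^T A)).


||A||_F^2 = sum a_ij^2
= (-5)^2 + (-3)^2 + 3^2 + 5^2
= 25 + 9 + 9 + 25 = 68
||A||_F = sqrt(68) = 8.2462

8.2462


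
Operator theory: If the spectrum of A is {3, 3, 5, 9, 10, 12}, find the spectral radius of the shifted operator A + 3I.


Spectrum of A + 3I = {6, 6, 8, 12, 13, 15}
Spectral radius = max |lambda| over the shifted spectrum
= max(6, 6, 8, 12, 13, 15) = 15

15


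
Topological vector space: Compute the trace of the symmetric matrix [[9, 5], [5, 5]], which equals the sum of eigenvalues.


For a self-adjoint (symmetric) matrix, the eigenvalues are real.
The sum of eigenvalues equals the trace of the matrix.
trace = 9 + 5 = 14

14


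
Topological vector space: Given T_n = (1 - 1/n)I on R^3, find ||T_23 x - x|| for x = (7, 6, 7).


T_23 x - x = (1 - 1/23)x - x = -x/23
||x|| = sqrt(134) = 11.5758
||T_23 x - x|| = ||x||/23 = 11.5758/23 = 0.5033

0.5033


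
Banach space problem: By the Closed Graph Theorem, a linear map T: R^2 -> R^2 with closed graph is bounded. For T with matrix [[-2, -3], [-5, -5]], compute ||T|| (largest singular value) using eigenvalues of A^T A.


A^T A = [[29, 31], [31, 34]]
trace(A^T A) = 63, det(A^T A) = 25
discriminant = 63^2 - 4*25 = 3869
Largest eigenvalue of A^T A = (trace + sqrt(disc))/2 = 62.6006
||T|| = sqrt(62.6006) = 7.9121

7.9121


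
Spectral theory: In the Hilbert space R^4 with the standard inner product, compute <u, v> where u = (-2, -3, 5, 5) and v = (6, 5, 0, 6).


Computing the standard inner product <u, v> = sum u_i * v_i
= -2*6 + -3*5 + 5*0 + 5*6
= -12 + -15 + 0 + 30
= 3

3


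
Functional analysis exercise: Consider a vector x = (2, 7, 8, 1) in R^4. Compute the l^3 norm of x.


The l^3 norm = (sum |x_i|^3)^(1/3)
Sum of 3th powers = 8 + 343 + 512 + 1 = 864
||x||_3 = (864)^(1/3) = 9.5244

9.5244


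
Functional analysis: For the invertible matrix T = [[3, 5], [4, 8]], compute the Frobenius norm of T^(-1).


det(T) = 3*8 - 5*4 = 4
T^(-1) = (1/4) * [[8, -5], [-4, 3]] = [[2.0000, -1.2500], [-1.0000, 0.7500]]
||T^(-1)||_F^2 = 2.0000^2 + (-1.2500)^2 + (-1.0000)^2 + 0.7500^2 = 7.1250
||T^(-1)||_F = sqrt(7.1250) = 2.6693

2.6693


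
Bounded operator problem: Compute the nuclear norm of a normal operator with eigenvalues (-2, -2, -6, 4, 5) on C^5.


For a normal operator, singular values equal |eigenvalues|.
Trace norm = sum |lambda_i| = 2 + 2 + 6 + 4 + 5
= 19

19


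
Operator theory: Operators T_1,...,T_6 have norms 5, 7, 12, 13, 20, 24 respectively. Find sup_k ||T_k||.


By the Uniform Boundedness Principle, the supremum of norms is finite.
sup_k ||T_k|| = max(5, 7, 12, 13, 20, 24) = 24

24


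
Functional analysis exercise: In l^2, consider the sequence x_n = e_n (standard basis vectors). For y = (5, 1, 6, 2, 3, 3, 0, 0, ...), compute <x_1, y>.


x_1 = e_1 is the standard basis vector with 1 in position 1.
<x_1, y> = y_1 = 5
As n -> infinity, <x_n, y> -> 0, confirming weak convergence of (x_n) to 0.

5


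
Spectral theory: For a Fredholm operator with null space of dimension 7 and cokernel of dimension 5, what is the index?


The Fredholm index is defined as ind(T) = dim(ker T) - dim(coker T)
= 7 - 5
= 2

2


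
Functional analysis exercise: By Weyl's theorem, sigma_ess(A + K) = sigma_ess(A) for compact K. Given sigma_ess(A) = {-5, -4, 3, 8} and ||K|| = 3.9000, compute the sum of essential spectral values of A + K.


By Weyl's theorem, the essential spectrum is invariant under compact perturbations.
sigma_ess(A + K) = sigma_ess(A) = {-5, -4, 3, 8}
Sum = -5 + -4 + 3 + 8 = 2

2


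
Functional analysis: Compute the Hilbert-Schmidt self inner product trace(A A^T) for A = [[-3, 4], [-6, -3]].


trace(A * A^T) = sum of squares of all entries
= (-3)^2 + 4^2 + (-6)^2 + (-3)^2
= 9 + 16 + 36 + 9
= 70

70


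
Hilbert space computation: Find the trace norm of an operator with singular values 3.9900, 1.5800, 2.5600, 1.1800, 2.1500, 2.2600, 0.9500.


The nuclear norm is the sum of all singular values.
||T||_1 = 3.9900 + 1.5800 + 2.5600 + 1.1800 + 2.1500 + 2.2600 + 0.9500
= 14.6700

14.6700


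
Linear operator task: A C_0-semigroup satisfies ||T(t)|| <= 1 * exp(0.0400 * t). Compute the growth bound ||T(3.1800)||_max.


||T(3.1800)|| <= 1 * exp(0.0400 * 3.1800)
= 1 * exp(0.1272)
= 1 * 1.1356
= 1.1356

1.1356


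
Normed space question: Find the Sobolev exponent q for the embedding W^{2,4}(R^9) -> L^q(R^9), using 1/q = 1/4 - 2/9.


Using the Sobolev embedding formula: 1/q = 1/p - k/n
1/q = 1/4 - 2/9 = 1/36
q = 1/(1/36) = 36

36.0000


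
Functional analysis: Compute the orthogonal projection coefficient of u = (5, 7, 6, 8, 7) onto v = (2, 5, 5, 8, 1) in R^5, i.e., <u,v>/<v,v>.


Computing <u,v> = 5*2 + 7*5 + 6*5 + 8*8 + 7*1 = 146
Computing <v,v> = 2^2 + 5^2 + 5^2 + 8^2 + 1^2 = 119
Projection coefficient = 146/119 = 1.2269

1.2269


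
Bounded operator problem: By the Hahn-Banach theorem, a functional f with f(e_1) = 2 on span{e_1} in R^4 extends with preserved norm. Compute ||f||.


The norm of f is given by ||f|| = sup_{||x||=1} |f(x)|.
On span{e_1}, ||e_1|| = 1, so ||f|| = |f(e_1)| / ||e_1||
= |2| / 1 = 2.0000

2.0000


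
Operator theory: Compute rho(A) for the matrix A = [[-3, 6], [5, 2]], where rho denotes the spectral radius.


For a 2x2 matrix, eigenvalues satisfy lambda^2 - (trace)*lambda + det = 0
trace = -3 + 2 = -1
det = -3*2 - 6*5 = -36
discriminant = (-1)^2 - 4*(-36) = 145
spectral radius = max |eigenvalue| = 6.5208

6.5208


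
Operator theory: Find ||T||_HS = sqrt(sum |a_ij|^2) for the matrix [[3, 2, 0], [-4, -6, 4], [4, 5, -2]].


The Hilbert-Schmidt norm is sqrt(sum of squares of all entries).
Sum of squares = 3^2 + 2^2 + 0^2 + (-4)^2 + (-6)^2 + 4^2 + 4^2 + 5^2 + (-2)^2
= 9 + 4 + 0 + 16 + 36 + 16 + 16 + 25 + 4 = 126
||T||_HS = sqrt(126) = 11.2250

11.2250


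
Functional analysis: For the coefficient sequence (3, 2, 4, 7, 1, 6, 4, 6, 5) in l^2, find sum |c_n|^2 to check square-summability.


sum |c_n|^2 = 3^2 + 2^2 + 4^2 + 7^2 + 1^2 + 6^2 + 4^2 + 6^2 + 5^2
= 9 + 4 + 16 + 49 + 1 + 36 + 16 + 36 + 25
= 192

192


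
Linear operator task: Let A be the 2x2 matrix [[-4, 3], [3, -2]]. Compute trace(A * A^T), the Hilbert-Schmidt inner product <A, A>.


trace(A * A^T) = sum of squares of all entries
= (-4)^2 + 3^2 + 3^2 + (-2)^2
= 16 + 9 + 9 + 4
= 38

38


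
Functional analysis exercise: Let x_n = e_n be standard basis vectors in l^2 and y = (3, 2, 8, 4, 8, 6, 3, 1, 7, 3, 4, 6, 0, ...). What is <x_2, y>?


x_2 = e_2 is the standard basis vector with 1 in position 2.
<x_2, y> = y_2 = 2
As n -> infinity, <x_n, y> -> 0, confirming weak convergence of (x_n) to 0.

2


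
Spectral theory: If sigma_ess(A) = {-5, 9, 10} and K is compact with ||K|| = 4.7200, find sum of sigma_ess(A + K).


By Weyl's theorem, the essential spectrum is invariant under compact perturbations.
sigma_ess(A + K) = sigma_ess(A) = {-5, 9, 10}
Sum = -5 + 9 + 10 = 14

14


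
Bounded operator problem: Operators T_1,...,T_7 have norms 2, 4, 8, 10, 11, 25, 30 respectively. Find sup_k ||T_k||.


By the Uniform Boundedness Principle, the supremum of norms is finite.
sup_k ||T_k|| = max(2, 4, 8, 10, 11, 25, 30) = 30

30


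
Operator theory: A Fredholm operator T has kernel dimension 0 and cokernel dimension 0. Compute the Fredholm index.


The Fredholm index is defined as ind(T) = dim(ker T) - dim(coker T)
= 0 - 0
= 0

0


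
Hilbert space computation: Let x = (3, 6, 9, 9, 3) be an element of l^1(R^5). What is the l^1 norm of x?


The l^1 norm equals the sum of absolute values of all components.
||x||_1 = 3 + 6 + 9 + 9 + 3
= 30

30.0000


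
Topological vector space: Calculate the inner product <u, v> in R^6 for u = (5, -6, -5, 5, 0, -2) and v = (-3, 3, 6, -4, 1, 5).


Computing the standard inner product <u, v> = sum u_i * v_i
= 5*-3 + -6*3 + -5*6 + 5*-4 + 0*1 + -2*5
= -15 + -18 + -30 + -20 + 0 + -10
= -93

-93


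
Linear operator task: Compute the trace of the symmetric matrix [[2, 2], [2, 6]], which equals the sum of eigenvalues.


For a self-adjoint (symmetric) matrix, the eigenvalues are real.
The sum of eigenvalues equals the trace of the matrix.
trace = 2 + 6 = 8

8


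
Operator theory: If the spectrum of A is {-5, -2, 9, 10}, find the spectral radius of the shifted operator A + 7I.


Spectrum of A + 7I = {2, 5, 16, 17}
Spectral radius = max |lambda| over the shifted spectrum
= max(2, 5, 16, 17) = 17

17


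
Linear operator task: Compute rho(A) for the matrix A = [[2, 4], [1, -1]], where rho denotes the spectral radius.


For a 2x2 matrix, eigenvalues satisfy lambda^2 - (trace)*lambda + det = 0
trace = 2 + -1 = 1
det = 2*-1 - 4*1 = -6
discriminant = 1^2 - 4*(-6) = 25
spectral radius = max |eigenvalue| = 3.0000

3.0000


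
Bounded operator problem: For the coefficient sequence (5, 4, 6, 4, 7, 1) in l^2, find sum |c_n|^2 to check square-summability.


sum |c_n|^2 = 5^2 + 4^2 + 6^2 + 4^2 + 7^2 + 1^2
= 25 + 16 + 36 + 16 + 49 + 1
= 143

143


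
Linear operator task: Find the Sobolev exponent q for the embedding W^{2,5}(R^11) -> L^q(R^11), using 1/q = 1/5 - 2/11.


Using the Sobolev embedding formula: 1/q = 1/p - k/n
1/q = 1/5 - 2/11 = 1/55
q = 1/(1/55) = 55

55.0000


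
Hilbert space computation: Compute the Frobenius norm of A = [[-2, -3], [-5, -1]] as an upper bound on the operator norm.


||A||_F^2 = sum a_ij^2
= (-2)^2 + (-3)^2 + (-5)^2 + (-1)^2
= 4 + 9 + 25 + 1 = 39
||A||_F = sqrt(39) = 6.2450

6.2450


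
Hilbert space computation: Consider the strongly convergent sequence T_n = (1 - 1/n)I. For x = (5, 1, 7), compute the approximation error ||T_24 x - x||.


T_24 x - x = (1 - 1/24)x - x = -x/24
||x|| = sqrt(75) = 8.6603
||T_24 x - x|| = ||x||/24 = 8.6603/24 = 0.3608

0.3608


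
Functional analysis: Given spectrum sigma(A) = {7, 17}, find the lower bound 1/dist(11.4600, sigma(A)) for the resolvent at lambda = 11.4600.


dist(11.4600, {7, 17}) = min(|11.4600 - 7|, |11.4600 - 17|)
= min(4.4600, 5.5400) = 4.4600
Resolvent bound = 1/4.4600 = 0.2242

0.2242


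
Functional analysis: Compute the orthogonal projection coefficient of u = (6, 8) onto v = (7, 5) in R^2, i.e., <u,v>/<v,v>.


Computing <u,v> = 6*7 + 8*5 = 82
Computing <v,v> = 7^2 + 5^2 = 74
Projection coefficient = 82/74 = 1.1081

1.1081


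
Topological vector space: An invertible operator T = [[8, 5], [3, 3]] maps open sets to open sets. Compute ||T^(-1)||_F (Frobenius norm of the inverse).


det(T) = 8*3 - 5*3 = 9
T^(-1) = (1/9) * [[3, -5], [-3, 8]] = [[0.3333, -0.5556], [-0.3333, 0.8889]]
||T^(-1)||_F^2 = 0.3333^2 + (-0.5556)^2 + (-0.3333)^2 + 0.8889^2 = 1.3210
||T^(-1)||_F = sqrt(1.3210) = 1.1493

1.1493


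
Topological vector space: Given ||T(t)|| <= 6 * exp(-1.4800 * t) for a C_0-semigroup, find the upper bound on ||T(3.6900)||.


||T(3.6900)|| <= 6 * exp(-1.4800 * 3.6900)
= 6 * exp(-5.4612)
= 6 * 0.0042
= 0.0255

0.0255


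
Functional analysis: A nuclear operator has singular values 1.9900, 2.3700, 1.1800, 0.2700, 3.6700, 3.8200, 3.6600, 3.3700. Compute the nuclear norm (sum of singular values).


The nuclear norm is the sum of all singular values.
||T||_1 = 1.9900 + 2.3700 + 1.1800 + 0.2700 + 3.6700 + 3.8200 + 3.6600 + 3.3700
= 20.3300

20.3300


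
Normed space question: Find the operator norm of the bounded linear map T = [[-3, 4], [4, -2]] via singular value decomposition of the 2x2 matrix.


A^T A = [[25, -20], [-20, 20]]
trace(A^T A) = 45, det(A^T A) = 100
discriminant = 45^2 - 4*100 = 1625
Largest eigenvalue of A^T A = (trace + sqrt(disc))/2 = 42.6556
||T|| = sqrt(42.6556) = 6.5311

6.5311


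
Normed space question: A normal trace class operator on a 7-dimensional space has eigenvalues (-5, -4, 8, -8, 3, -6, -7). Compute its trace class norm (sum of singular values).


For a normal operator, singular values equal |eigenvalues|.
Trace norm = sum |lambda_i| = 5 + 4 + 8 + 8 + 3 + 6 + 7
= 41

41


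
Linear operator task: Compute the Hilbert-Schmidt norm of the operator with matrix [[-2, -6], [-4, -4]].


The Hilbert-Schmidt norm is sqrt(sum of squares of all entries).
Sum of squares = (-2)^2 + (-6)^2 + (-4)^2 + (-4)^2
= 4 + 36 + 16 + 16 = 72
||T||_HS = sqrt(72) = 8.4853

8.4853


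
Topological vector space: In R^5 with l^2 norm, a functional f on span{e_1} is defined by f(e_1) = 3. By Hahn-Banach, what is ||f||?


The norm of f is given by ||f|| = sup_{||x||=1} |f(x)|.
On span{e_1}, ||e_1|| = 1, so ||f|| = |f(e_1)| / ||e_1||
= |3| / 1 = 3.0000

3.0000


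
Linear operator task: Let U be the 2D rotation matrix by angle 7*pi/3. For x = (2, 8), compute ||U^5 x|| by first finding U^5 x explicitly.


U is a rotation by theta = 7*pi/3
U^5 = rotation by 5*theta = 35*pi/3 = 5*pi/3 (mod 2*pi)
cos(5*pi/3) = 0.5000, sin(5*pi/3) = -0.8660
U^5 x = (0.5000 * 2 - -0.8660 * 8, -0.8660 * 2 + 0.5000 * 8)
= (7.9282, 2.2679)
||U^5 x|| = sqrt(7.9282^2 + 2.2679^2) = sqrt(68.0000) = 8.2462

8.2462


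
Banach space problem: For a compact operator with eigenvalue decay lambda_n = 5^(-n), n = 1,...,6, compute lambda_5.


The eigenvalue formula gives lambda_5 = 1/5^5
= 1/3125
= 3.2000e-04

3.2000e-04


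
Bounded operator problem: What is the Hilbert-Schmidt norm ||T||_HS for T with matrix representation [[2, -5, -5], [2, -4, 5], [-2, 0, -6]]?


The Hilbert-Schmidt norm is sqrt(sum of squares of all entries).
Sum of squares = 2^2 + (-5)^2 + (-5)^2 + 2^2 + (-4)^2 + 5^2 + (-2)^2 + 0^2 + (-6)^2
= 4 + 25 + 25 + 4 + 16 + 25 + 4 + 0 + 36 = 139
||T||_HS = sqrt(139) = 11.7898

11.7898


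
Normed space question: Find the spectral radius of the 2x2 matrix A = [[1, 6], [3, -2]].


For a 2x2 matrix, eigenvalues satisfy lambda^2 - (trace)*lambda + det = 0
trace = 1 + -2 = -1
det = 1*-2 - 6*3 = -20
discriminant = (-1)^2 - 4*(-20) = 81
spectral radius = max |eigenvalue| = 5.0000

5.0000


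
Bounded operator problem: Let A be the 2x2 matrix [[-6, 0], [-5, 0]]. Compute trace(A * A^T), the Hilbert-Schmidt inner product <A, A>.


trace(A * A^T) = sum of squares of all entries
= (-6)^2 + 0^2 + (-5)^2 + 0^2
= 36 + 0 + 25 + 0
= 61

61


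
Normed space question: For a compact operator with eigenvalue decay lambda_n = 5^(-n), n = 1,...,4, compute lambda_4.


The eigenvalue formula gives lambda_4 = 1/5^4
= 1/625
= 0.0016

0.0016


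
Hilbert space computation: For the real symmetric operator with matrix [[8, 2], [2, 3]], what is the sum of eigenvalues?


For a self-adjoint (symmetric) matrix, the eigenvalues are real.
The sum of eigenvalues equals the trace of the matrix.
trace = 8 + 3 = 11

11


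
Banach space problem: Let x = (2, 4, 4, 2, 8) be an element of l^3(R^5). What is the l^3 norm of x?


The l^3 norm = (sum |x_i|^3)^(1/3)
Sum of 3th powers = 8 + 64 + 64 + 8 + 512 = 656
||x||_3 = (656)^(1/3) = 8.6890

8.6890


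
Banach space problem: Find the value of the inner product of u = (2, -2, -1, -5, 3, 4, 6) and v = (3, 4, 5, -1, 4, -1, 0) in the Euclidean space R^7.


Computing the standard inner product <u, v> = sum u_i * v_i
= 2*3 + -2*4 + -1*5 + -5*-1 + 3*4 + 4*-1 + 6*0
= 6 + -8 + -5 + 5 + 12 + -4 + 0
= 6

6


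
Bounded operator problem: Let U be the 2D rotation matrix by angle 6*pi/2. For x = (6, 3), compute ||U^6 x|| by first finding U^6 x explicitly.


U is a rotation by theta = 6*pi/2
U^6 = rotation by 6*theta = 36*pi/2 = 0*pi/2 (mod 2*pi)
cos(0*pi/2) = 1.0000, sin(0*pi/2) = 0.0000
U^6 x = (1.0000 * 6 - 0.0000 * 3, 0.0000 * 6 + 1.0000 * 3)
= (6.0000, 3.0000)
||U^6 x|| = sqrt(6.0000^2 + 3.0000^2) = sqrt(45.0000) = 6.7082

6.7082


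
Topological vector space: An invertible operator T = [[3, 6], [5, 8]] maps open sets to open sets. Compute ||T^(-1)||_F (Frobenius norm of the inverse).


det(T) = 3*8 - 6*5 = -6
T^(-1) = (1/-6) * [[8, -6], [-5, 3]] = [[-1.3333, 1.0000], [0.8333, -0.5000]]
||T^(-1)||_F^2 = (-1.3333)^2 + 1.0000^2 + 0.8333^2 + (-0.5000)^2 = 3.7222
||T^(-1)||_F = sqrt(3.7222) = 1.9293

1.9293


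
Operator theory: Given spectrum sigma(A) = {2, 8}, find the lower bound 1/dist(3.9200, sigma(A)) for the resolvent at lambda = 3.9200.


dist(3.9200, {2, 8}) = min(|3.9200 - 2|, |3.9200 - 8|)
= min(1.9200, 4.0800) = 1.9200
Resolvent bound = 1/1.9200 = 0.5208

0.5208


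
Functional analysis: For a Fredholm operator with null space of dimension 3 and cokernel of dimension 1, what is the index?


The Fredholm index is defined as ind(T) = dim(ker T) - dim(coker T)
= 3 - 1
= 2

2


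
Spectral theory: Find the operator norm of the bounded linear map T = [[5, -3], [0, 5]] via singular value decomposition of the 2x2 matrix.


A^T A = [[25, -15], [-15, 34]]
trace(A^T A) = 59, det(A^T A) = 625
discriminant = 59^2 - 4*625 = 981
Largest eigenvalue of A^T A = (trace + sqrt(disc))/2 = 45.1605
||T|| = sqrt(45.1605) = 6.7202

6.7202


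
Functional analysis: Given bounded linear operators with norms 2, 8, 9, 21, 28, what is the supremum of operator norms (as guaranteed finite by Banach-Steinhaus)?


By the Uniform Boundedness Principle, the supremum of norms is finite.
sup_k ||T_k|| = max(2, 8, 9, 21, 28) = 28

28


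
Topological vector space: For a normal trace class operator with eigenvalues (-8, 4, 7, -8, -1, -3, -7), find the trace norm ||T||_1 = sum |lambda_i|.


For a normal operator, singular values equal |eigenvalues|.
Trace norm = sum |lambda_i| = 8 + 4 + 7 + 8 + 1 + 3 + 7
= 38

38


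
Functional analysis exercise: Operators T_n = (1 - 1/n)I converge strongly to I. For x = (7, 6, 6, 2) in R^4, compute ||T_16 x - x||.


T_16 x - x = (1 - 1/16)x - x = -x/16
||x|| = sqrt(125) = 11.1803
||T_16 x - x|| = ||x||/16 = 11.1803/16 = 0.6988

0.6988
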